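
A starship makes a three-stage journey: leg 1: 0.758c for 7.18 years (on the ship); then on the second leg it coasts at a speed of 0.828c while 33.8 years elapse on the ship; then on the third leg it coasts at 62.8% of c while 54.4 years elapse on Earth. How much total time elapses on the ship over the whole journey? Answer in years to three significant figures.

τ = 83.3 years

Leg 1: 7.18 years is already measured on the ship.
Leg 2: 33.8 years is already measured on the ship.
Leg 3: β = 0.628; γ = 1/√(1 − 0.628²) = 1/√0.6056 = 1.285; τ_3 = 54.4/1.285 = 42.33 years.
Total: 7.180 + 33.80 + 42.33 years.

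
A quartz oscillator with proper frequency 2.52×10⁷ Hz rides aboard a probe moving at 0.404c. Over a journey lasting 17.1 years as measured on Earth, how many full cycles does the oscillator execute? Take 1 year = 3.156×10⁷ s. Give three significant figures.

γ = 1/√(1 − 0.404²) = 1/√0.8368 = 1.093
The oscillator's own cycle count is N = f × τ where τ is the proper time aboard the probe. τ = Δt/γ = 17.1/1.093 = 15.64 years = 4.937×10⁸ s.
N = 2.52×10⁷ × 4.937×10⁸ = 1.244×10¹⁶.

N = 1.24×10¹⁶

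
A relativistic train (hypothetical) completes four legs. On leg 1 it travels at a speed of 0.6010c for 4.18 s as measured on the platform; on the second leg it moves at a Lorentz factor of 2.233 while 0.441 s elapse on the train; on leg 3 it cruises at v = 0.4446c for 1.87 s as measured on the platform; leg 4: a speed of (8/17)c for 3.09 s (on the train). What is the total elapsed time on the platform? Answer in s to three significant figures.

Leg 1: 4.18 s is already measured on the platform.
Leg 2: γ = 2.233; Δt_2 = 2.233 × 0.441 = 0.9848 s.
Leg 3: 1.87 s is already measured on the platform.
Leg 4: γ = 1/√(1 − (8/17)²) = 17/15 ≈ 1.133; Δt_4 = 1.133 × 3.09 = 3.502 s.
Total: 4.180 + 0.9848 + 1.870 + 3.502 s.

Δt = 10.5 s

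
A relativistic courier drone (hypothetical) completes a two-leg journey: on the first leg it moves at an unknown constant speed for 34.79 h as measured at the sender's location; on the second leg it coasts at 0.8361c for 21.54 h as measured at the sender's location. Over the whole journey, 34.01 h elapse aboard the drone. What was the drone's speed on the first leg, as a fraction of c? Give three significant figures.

β = 0.770

Leg 1: speed unknown; τ_1 = 34.79/γ_1.
Leg 2: γ = 1/√(1 − 0.8361²) = 1/√0.3009 = 1.823; τ_2 = 21.54/1.823 = 11.82 h.
Total proper time: τ_1 + 11.82 = 34.01, so τ_1 = 34.01 − 11.82 = 22.19 h.
γ_1 = 34.79/22.19 = 1.568; β = √(1 − 1/γ²) = √0.5930.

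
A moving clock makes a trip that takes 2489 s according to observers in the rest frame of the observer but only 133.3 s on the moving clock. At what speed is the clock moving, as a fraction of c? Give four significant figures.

β = 0.9986

The proper time is measured on the moving clock (both events occur at the clock's location); Δt is measured in the rest frame of the observer. γ = Δt/τ = 2489/133.3 = 18.67.
β = √(1 − 1/γ²) = √(1 − 0.002868) = √0.9971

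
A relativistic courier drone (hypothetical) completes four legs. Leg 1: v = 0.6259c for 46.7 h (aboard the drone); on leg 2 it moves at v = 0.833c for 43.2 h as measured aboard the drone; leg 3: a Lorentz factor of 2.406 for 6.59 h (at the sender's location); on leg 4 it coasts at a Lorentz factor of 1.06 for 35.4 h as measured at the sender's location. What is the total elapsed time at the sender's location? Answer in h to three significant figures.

Leg 1: γ = 1/√(1 − 0.6259²) = 1/√0.6082 = 1.282; Δt_1 = 1.282 × 46.7 = 59.88 h.
Leg 2: γ = 1/√(1 − 0.833²) = 1/√0.3061 = 1.807; Δt_2 = 1.807 × 43.2 = 78.08 h.
Leg 3: 6.59 h is already measured at the sender's location.
Leg 4: 35.4 h is already measured at the sender's location.
Total: 59.88 + 78.08 + 6.590 + 35.40 h.

Δt = 180 h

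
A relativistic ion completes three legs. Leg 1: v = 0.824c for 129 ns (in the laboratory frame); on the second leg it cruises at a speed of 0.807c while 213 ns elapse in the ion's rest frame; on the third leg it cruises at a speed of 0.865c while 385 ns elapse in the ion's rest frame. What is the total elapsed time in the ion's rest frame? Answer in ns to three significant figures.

Leg 1: γ = 1/√(1 − 0.824²) = 1/√0.3210 = 1.765; τ_1 = 129/1.765 = 73.09 ns.
Leg 2: 213 ns is already measured in the ion's rest frame.
Leg 3: 385 ns is already measured in the ion's rest frame.
Total: 73.09 + 213.0 + 385.0 ns.

τ = 671 ns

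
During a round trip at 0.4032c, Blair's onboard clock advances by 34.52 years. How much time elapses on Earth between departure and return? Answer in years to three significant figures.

Δt = 37.7 years

γ = 1/√(1 − 0.4032²) = 1/√0.8374 = 1.093
Earth-frame duration is the dilated interval: Δt = γτ = 1.093 × 34.52 years.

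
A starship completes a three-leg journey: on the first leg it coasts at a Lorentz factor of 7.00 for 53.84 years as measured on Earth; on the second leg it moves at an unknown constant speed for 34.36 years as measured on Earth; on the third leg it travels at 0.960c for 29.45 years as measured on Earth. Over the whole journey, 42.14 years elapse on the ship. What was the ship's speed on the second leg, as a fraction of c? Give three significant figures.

Leg 1: γ = 7.00; τ_1 = 53.84/7.000 = 7.691 years.
Leg 2: speed unknown; τ_2 = 34.36/γ_2.
Leg 3: γ = 1/√(1 − 0.960²) = 25/7 ≈ 3.571; τ_3 = 29.45/3.571 = 8.246 years.
Total proper time: 7.691 + τ_2 + 8.246 = 42.14, so τ_2 = 42.14 − 15.94 = 26.20 years.
γ_2 = 34.36/26.20 = 1.311; β = √(1 − 1/γ²) = √0.4185.

β = 0.647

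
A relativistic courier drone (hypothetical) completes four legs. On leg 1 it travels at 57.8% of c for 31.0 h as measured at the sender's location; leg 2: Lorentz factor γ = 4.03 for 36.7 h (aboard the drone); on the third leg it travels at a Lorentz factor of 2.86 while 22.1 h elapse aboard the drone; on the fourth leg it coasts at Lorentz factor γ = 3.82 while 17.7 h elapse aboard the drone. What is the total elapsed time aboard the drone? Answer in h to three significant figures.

τ = 102 h

Leg 1: β = 0.578; γ = 1/√(1 − 0.578²) = 1/√0.6659 = 1.225; τ_1 = 31.0/1.225 = 25.30 h.
Leg 2: 36.7 h is already measured aboard the drone.
Leg 3: 22.1 h is already measured aboard the drone.
Leg 4: 17.7 h is already measured aboard the drone.
Total: 25.30 + 36.70 + 22.10 + 17.70 h.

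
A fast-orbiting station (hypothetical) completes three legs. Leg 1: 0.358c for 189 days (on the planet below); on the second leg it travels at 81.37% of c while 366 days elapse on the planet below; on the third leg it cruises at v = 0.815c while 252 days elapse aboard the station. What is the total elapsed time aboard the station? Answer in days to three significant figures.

τ = 641 days

Leg 1: γ = 1/√(1 − 0.358²) = 1/√0.8718 = 1.071; τ_1 = 189/1.071 = 176.5 days.
Leg 2: β = 0.8137; γ = 1/√(1 − 0.8137²) = 1/√0.3379 = 1.720; τ_2 = 366/1.720 = 212.8 days.
Leg 3: 252 days is already measured aboard the station.
Total: 176.5 + 212.8 + 252.0 days.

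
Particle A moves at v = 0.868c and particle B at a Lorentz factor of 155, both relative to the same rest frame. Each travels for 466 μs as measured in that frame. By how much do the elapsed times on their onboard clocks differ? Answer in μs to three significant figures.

A: γ = 1/√(1 − 0.868²) = 1/√0.2466 = 2.014; τ_A = 466/2.014 = 231.4 μs.
B: γ = 155; τ_B = 466/155.0 = 3.006 μs.

|τ_A − τ_B| = 228 μs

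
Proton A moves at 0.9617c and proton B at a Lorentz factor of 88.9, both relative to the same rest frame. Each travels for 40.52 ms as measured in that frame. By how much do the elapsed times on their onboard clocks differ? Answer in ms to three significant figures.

A: γ = 1/√(1 − 0.9617²) = 1/√0.07513 = 3.648; τ_A = 40.52/3.648 = 11.11 ms.
B: γ = 88.9; τ_B = 40.52/88.90 = 0.4558 ms.

|τ_A − τ_B| = 10.7 ms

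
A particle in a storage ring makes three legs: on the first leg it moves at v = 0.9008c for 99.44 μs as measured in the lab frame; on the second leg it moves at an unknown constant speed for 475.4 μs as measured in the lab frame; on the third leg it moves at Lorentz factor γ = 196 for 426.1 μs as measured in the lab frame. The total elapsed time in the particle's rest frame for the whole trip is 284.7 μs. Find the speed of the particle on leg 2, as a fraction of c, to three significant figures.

Leg 1: γ = 1/√(1 − 0.9008²) = 1/√0.1886 = 2.303; τ_1 = 99.44/2.303 = 43.18 μs.
Leg 2: speed unknown; τ_2 = 475.4/γ_2.
Leg 3: γ = 196; τ_3 = 426.1/196.0 = 2.174 μs.
Total proper time: 43.18 + τ_2 + 2.174 = 284.7, so τ_2 = 284.7 − 45.35 = 239.3 μs.
γ_2 = 475.4/239.3 = 1.986; β = √(1 − 1/γ²) = √0.7465.

β = 0.864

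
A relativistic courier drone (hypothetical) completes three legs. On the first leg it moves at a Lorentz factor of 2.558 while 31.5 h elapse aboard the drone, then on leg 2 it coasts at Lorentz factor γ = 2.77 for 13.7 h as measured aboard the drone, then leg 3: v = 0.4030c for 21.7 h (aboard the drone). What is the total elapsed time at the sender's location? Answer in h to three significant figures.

Leg 1: γ = 2.558; Δt_1 = 2.558 × 31.5 = 80.58 h.
Leg 2: γ = 2.77; Δt_2 = 2.770 × 13.7 = 37.95 h.
Leg 3: γ = 1/√(1 − 0.4030²) = 1/√0.8376 = 1.093; Δt_3 = 1.093 × 21.7 = 23.71 h.
Total: 80.58 + 37.95 + 23.71 h.

Δt = 142 h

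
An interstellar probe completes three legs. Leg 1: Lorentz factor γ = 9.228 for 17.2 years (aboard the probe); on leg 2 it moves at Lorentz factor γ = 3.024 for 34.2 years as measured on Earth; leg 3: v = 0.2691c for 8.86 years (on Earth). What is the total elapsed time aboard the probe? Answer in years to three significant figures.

τ = 37.0 years

Leg 1: 17.2 years is already measured aboard the probe.
Leg 2: γ = 3.024; τ_2 = 34.2/3.024 = 11.31 years.
Leg 3: γ = 1/√(1 − 0.2691²) = 1/√0.9276 = 1.038; τ_3 = 8.86/1.038 = 8.533 years.
Total: 17.20 + 11.31 + 8.533 years.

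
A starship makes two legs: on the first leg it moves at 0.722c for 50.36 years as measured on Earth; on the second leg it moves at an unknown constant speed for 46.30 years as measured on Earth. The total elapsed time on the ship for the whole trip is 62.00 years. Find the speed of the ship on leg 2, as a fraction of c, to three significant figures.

Leg 1: γ = 1/√(1 − 0.722²) = 1/√0.4787 = 1.445; τ_1 = 50.36/1.445 = 34.84 years.
Leg 2: speed unknown; τ_2 = 46.30/γ_2.
Total proper time: 34.84 + τ_2 = 62.00, so τ_2 = 62.00 − 34.84 = 27.16 years.
γ_2 = 46.30/27.16 = 1.705; β = √(1 − 1/γ²) = √0.6560.

β = 0.810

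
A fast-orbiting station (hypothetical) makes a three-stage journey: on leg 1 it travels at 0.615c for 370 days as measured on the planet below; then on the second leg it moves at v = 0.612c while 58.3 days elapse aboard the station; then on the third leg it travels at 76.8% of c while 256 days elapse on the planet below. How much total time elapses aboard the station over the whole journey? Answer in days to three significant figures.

Leg 1: γ = 1/√(1 − 0.615²) = 1/√0.6218 = 1.268; τ_1 = 370/1.268 = 291.8 days.
Leg 2: 58.3 days is already measured aboard the station.
Leg 3: β = 0.768; γ = 1/√(1 − 0.768²) = 1/√0.4102 = 1.561; τ_3 = 256/1.561 = 164.0 days.
Total: 291.8 + 58.30 + 164.0 days.

τ = 514 days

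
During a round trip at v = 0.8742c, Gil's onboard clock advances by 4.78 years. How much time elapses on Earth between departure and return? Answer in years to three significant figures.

Δt = 9.84 years

γ = 1/√(1 − 0.8742²) = 1/√0.2358 = 2.059
Earth-frame duration is the dilated interval: Δt = γτ = 2.059 × 4.78 years.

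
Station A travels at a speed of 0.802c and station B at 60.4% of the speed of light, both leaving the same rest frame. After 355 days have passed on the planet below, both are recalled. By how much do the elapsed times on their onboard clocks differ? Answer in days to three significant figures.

A: γ = 1/√(1 − 0.802²) = 1/√0.3568 = 1.674; τ_A = 355/1.674 = 212.1 days.
B: β = 0.604; γ = 1/√(1 − 0.604²) = 1/√0.6352 = 1.255; τ_B = 355/1.255 = 282.9 days.

|τ_A − τ_B| = 70.9 days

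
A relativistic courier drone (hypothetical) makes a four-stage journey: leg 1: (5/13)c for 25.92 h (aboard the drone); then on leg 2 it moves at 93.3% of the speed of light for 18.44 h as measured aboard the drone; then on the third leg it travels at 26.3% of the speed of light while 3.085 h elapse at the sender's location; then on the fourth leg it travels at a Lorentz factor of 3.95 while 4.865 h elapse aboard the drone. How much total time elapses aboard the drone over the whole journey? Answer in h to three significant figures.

τ = 52.2 h

Leg 1: 25.92 h is already measured aboard the drone.
Leg 2: 18.44 h is already measured aboard the drone.
Leg 3: β = 0.263; γ = 1/√(1 − 0.263²) = 1/√0.9308 = 1.036; τ_3 = 3.085/1.036 = 2.976 h.
Leg 4: 4.865 h is already measured aboard the drone.
Total: 25.92 + 18.44 + 2.976 + 4.865 h.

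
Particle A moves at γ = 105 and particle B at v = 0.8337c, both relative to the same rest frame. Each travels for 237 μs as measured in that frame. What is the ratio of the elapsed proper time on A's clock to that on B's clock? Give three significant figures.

A: γ = 105. B: γ = 1/√(1 − 0.8337²) = 1/√0.3049 = 1.811.
τ_A/τ_B = γ_B/γ_A = 1.811/105.0 = 0.01725, so τ_A/τ_B = 0.01725.

τ_A/τ_B = 0.0172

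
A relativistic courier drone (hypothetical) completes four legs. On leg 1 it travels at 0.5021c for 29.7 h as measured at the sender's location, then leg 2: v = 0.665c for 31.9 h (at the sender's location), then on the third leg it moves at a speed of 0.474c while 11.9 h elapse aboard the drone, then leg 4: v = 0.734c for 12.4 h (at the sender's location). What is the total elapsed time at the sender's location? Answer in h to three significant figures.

Leg 1: 29.7 h is already measured at the sender's location.
Leg 2: 31.9 h is already measured at the sender's location.
Leg 3: γ = 1/√(1 − 0.474²) = 1/√0.7753 = 1.136; Δt_3 = 1.136 × 11.9 = 13.51 h.
Leg 4: 12.4 h is already measured at the sender's location.
Total: 29.70 + 31.90 + 13.51 + 12.40 h.

Δt = 87.5 h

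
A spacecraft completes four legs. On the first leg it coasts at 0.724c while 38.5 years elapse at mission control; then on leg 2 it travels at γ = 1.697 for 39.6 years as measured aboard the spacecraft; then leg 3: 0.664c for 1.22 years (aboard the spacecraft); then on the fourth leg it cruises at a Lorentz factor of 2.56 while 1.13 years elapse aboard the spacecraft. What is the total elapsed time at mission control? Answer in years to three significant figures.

Δt = 110 years

Leg 1: 38.5 years is already measured at mission control.
Leg 2: γ = 1.697; Δt_2 = 1.697 × 39.6 = 67.20 years.
Leg 3: γ = 1/√(1 − 0.664²) = 1/√0.5591 = 1.337; Δt_3 = 1.337 × 1.22 = 1.632 years.
Leg 4: γ = 2.56; Δt_4 = 2.560 × 1.13 = 2.893 years.
Total: 38.50 + 67.20 + 1.632 + 2.893 years.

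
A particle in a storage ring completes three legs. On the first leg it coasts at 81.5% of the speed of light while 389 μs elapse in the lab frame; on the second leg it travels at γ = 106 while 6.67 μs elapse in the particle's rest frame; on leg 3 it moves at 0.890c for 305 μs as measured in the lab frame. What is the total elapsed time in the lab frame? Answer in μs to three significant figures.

Δt = 1400 μs

Leg 1: 389 μs is already measured in the lab frame.
Leg 2: γ = 106; Δt_2 = 106.0 × 6.67 = 707.0 μs.
Leg 3: 305 μs is already measured in the lab frame.
Total: 389.0 + 707.0 + 305.0 μs.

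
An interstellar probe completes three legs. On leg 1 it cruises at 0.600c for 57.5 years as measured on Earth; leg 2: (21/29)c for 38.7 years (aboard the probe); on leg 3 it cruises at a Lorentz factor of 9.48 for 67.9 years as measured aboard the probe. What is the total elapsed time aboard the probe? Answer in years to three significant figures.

τ = 153 years

Leg 1: γ = 1/√(1 − 0.600²) = 5/4 = 1.250; τ_1 = 57.5/1.250 = 46.00 years.
Leg 2: 38.7 years is already measured aboard the probe.
Leg 3: 67.9 years is already measured aboard the probe.
Total: 46.00 + 38.70 + 67.90 years.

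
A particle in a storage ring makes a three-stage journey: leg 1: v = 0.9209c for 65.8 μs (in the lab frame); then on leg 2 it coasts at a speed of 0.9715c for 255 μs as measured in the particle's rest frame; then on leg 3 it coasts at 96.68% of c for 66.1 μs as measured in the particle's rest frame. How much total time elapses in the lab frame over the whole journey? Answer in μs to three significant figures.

Δt = 1400 μs

Leg 1: 65.8 μs is already measured in the lab frame.
Leg 2: γ = 1/√(1 − 0.9715²) = 1/√0.05619 = 4.219; Δt_2 = 4.219 × 255 = 1076 μs.
Leg 3: β = 0.9668; γ = 1/√(1 − 0.9668²) = 1/√0.06530 = 3.913; Δt_3 = 3.913 × 66.1 = 258.7 μs.
Total: 65.80 + 1076 + 258.7 μs.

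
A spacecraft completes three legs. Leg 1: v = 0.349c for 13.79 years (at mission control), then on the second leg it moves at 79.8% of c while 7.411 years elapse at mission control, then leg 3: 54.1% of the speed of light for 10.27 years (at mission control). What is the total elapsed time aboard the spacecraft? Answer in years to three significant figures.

Leg 1: γ = 1/√(1 − 0.349²) = 1/√0.8782 = 1.067; τ_1 = 13.79/1.067 = 12.92 years.
Leg 2: β = 0.798; γ = 1/√(1 − 0.798²) = 1/√0.3632 = 1.659; τ_2 = 7.411/1.659 = 4.466 years.
Leg 3: β = 0.541; γ = 1/√(1 − 0.541²) = 1/√0.7073 = 1.189; τ_3 = 10.27/1.189 = 8.637 years.
Total: 12.92 + 4.466 + 8.637 years.

τ = 26.0 years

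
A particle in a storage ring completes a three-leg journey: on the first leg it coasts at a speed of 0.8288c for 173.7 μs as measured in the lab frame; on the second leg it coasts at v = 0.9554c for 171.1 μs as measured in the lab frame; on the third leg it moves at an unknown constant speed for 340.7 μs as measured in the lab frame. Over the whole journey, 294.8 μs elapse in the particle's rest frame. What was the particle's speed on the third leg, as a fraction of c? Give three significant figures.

Leg 1: γ = 1/√(1 − 0.8288²) = 1/√0.3131 = 1.787; τ_1 = 173.7/1.787 = 97.19 μs.
Leg 2: γ = 1/√(1 − 0.9554²) = 1/√0.08721 = 3.386; τ_2 = 171.1/3.386 = 50.53 μs.
Leg 3: speed unknown; τ_3 = 340.7/γ_3.
Total proper time: 97.19 + 50.53 + τ_3 = 294.8, so τ_3 = 294.8 − 147.7 = 147.1 μs.
γ_3 = 340.7/147.1 = 2.316; β = √(1 − 1/γ²) = √0.8136.

β = 0.902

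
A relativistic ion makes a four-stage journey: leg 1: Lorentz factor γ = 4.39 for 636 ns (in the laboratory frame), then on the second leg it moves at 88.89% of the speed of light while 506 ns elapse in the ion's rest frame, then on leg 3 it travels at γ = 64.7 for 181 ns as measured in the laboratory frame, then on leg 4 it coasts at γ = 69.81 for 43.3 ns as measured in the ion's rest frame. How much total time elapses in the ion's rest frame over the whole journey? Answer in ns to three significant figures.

Leg 1: γ = 4.39; τ_1 = 636/4.390 = 144.9 ns.
Leg 2: 506 ns is already measured in the ion's rest frame.
Leg 3: γ = 64.7; τ_3 = 181/64.70 = 2.798 ns.
Leg 4: 43.3 ns is already measured in the ion's rest frame.
Total: 144.9 + 506.0 + 2.798 + 43.30 ns.

τ = 697 ns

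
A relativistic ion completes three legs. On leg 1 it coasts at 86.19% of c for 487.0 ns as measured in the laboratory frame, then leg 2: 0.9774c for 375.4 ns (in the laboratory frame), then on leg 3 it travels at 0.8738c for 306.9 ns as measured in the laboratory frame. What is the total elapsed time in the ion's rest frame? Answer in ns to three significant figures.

Leg 1: β = 0.8619; γ = 1/√(1 − 0.8619²) = 1/√0.2571 = 1.972; τ_1 = 487.0/1.972 = 246.9 ns.
Leg 2: γ = 1/√(1 − 0.9774²) = 1/√0.04469 = 4.730; τ_2 = 375.4/4.730 = 79.36 ns.
Leg 3: γ = 1/√(1 − 0.8738²) = 1/√0.2365 = 2.056; τ_3 = 306.9/2.056 = 149.2 ns.
Total: 246.9 + 79.36 + 149.2 ns.

τ = 476 ns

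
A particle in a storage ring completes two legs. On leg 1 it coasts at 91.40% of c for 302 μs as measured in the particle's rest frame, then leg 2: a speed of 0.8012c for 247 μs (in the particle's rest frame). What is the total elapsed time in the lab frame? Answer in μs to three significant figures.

Δt = 1160 μs

Leg 1: β = 0.9140; γ = 1/√(1 − 0.9140²) = 1/√0.1646 = 2.465; Δt_1 = 2.465 × 302 = 744.4 μs.
Leg 2: γ = 1/√(1 − 0.8012²) = 1/√0.3581 = 1.671; Δt_2 = 1.671 × 247 = 412.8 μs.
Total: 744.4 + 412.8 μs.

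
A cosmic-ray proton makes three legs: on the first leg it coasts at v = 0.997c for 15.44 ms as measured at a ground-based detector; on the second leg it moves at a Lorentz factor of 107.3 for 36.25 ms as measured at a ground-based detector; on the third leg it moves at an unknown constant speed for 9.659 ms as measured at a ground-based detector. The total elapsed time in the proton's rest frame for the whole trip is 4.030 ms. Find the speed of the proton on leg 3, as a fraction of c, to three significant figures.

Leg 1: γ = 1/√(1 − 0.997²) = 1/√0.005991 = 12.92; τ_1 = 15.44/12.92 = 1.195 ms.
Leg 2: γ = 107.3; τ_2 = 36.25/107.3 = 0.3378 ms.
Leg 3: speed unknown; τ_3 = 9.659/γ_3.
Total proper time: 1.195 + 0.3378 + τ_3 = 4.030, so τ_3 = 4.030 − 1.533 = 2.497 ms.
γ_3 = 9.659/2.497 = 3.868; β = √(1 − 1/γ²) = √0.9332.

β = 0.966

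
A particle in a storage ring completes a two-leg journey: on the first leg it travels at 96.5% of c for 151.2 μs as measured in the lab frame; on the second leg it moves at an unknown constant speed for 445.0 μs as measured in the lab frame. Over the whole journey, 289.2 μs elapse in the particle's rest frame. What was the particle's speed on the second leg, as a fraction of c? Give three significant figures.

β = 0.828

Leg 1: β = 0.965; γ = 1/√(1 − 0.965²) = 1/√0.06878 = 3.813; τ_1 = 151.2/3.813 = 39.65 μs.
Leg 2: speed unknown; τ_2 = 445.0/γ_2.
Total proper time: 39.65 + τ_2 = 289.2, so τ_2 = 289.2 − 39.65 = 249.5 μs.
γ_2 = 445.0/249.5 = 1.783; β = √(1 − 1/γ²) = √0.6855.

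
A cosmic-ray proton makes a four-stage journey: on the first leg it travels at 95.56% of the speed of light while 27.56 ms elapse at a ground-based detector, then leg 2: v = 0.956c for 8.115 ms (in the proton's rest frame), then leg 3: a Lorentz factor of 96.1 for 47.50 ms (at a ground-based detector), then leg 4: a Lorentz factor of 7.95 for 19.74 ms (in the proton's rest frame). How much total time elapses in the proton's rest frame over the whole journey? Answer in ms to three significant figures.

τ = 36.5 ms

Leg 1: β = 0.9556; γ = 1/√(1 − 0.9556²) = 1/√0.08683 = 3.394; τ_1 = 27.56/3.394 = 8.121 ms.
Leg 2: 8.115 ms is already measured in the proton's rest frame.
Leg 3: γ = 96.1; τ_3 = 47.50/96.10 = 0.4943 ms.
Leg 4: 19.74 ms is already measured in the proton's rest frame.
Total: 8.121 + 8.115 + 0.4943 + 19.74 ms.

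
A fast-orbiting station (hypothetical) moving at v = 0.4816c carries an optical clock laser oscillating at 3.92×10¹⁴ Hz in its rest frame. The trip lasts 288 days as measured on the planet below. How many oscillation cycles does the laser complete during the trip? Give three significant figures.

N = 8.55×10²¹

γ = 1/√(1 − 0.4816²) = 1/√0.7681 = 1.141
The oscillator's own cycle count is N = f × τ where τ is the proper time aboard the station. τ = Δt/γ = 288/1.141 = 252.4 days = 2.181×10⁷ s.
N = 3.92×10¹⁴ × 2.181×10⁷ = 8.549×10²¹.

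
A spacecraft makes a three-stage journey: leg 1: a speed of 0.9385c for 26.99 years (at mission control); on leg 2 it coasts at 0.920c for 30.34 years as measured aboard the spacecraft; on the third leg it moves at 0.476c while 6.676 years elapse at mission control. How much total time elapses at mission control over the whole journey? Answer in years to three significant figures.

Leg 1: 26.99 years is already measured at mission control.
Leg 2: γ = 1/√(1 − 0.920²) = 1/√0.1536 = 2.552; Δt_2 = 2.552 × 30.34 = 77.41 years.
Leg 3: 6.676 years is already measured at mission control.
Total: 26.99 + 77.41 + 6.676 years.

Δt = 111 years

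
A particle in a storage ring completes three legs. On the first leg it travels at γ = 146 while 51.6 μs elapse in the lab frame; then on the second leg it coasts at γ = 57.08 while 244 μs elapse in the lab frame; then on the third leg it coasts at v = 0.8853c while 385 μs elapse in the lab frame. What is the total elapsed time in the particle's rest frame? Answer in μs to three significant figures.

Leg 1: γ = 146; τ_1 = 51.6/146.0 = 0.3534 μs.
Leg 2: γ = 57.08; τ_2 = 244/57.08 = 4.275 μs.
Leg 3: γ = 1/√(1 − 0.8853²) = 1/√0.2162 = 2.150; τ_3 = 385/2.150 = 179.0 μs.
Total: 0.3534 + 4.275 + 179.0 μs.

τ = 184 μs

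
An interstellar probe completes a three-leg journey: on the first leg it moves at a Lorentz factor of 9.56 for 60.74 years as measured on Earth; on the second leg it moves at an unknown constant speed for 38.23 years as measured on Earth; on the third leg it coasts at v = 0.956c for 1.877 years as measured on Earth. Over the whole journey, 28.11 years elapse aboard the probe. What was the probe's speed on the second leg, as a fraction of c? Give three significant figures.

β = 0.832

Leg 1: γ = 9.56; τ_1 = 60.74/9.560 = 6.354 years.
Leg 2: speed unknown; τ_2 = 38.23/γ_2.
Leg 3: γ = 1/√(1 − 0.956²) = 1/√0.08606 = 3.409; τ_3 = 1.877/3.409 = 0.5506 years.
Total proper time: 6.354 + τ_2 + 0.5506 = 28.11, so τ_2 = 28.11 − 6.904 = 21.21 years.
γ_2 = 38.23/21.21 = 1.803; β = √(1 − 1/γ²) = √0.6923.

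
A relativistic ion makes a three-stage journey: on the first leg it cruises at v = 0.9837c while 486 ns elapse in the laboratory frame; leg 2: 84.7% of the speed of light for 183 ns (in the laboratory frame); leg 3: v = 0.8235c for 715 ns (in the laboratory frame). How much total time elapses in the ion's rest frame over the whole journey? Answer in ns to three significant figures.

τ = 590 ns

Leg 1: γ = 1/√(1 − 0.9837²) = 1/√0.03233 = 5.561; τ_1 = 486/5.561 = 87.39 ns.
Leg 2: β = 0.847; γ = 1/√(1 − 0.847²) = 1/√0.2826 = 1.881; τ_2 = 183/1.881 = 97.28 ns.
Leg 3: γ = 1/√(1 − 0.8235²) = 1/√0.3218 = 1.763; τ_3 = 715/1.763 = 405.6 ns.
Total: 87.39 + 97.28 + 405.6 ns.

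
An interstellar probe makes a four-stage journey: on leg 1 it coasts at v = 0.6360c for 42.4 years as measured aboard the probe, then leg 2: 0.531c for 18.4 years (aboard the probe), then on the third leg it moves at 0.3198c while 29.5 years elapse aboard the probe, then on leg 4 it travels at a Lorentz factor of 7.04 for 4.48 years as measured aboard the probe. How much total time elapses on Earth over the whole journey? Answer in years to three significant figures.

Δt = 139 years

Leg 1: γ = 1/√(1 − 0.6360²) = 1/√0.5955 = 1.296; Δt_1 = 1.296 × 42.4 = 54.94 years.
Leg 2: γ = 1/√(1 − 0.531²) = 1/√0.7180 = 1.180; Δt_2 = 1.180 × 18.4 = 21.71 years.
Leg 3: γ = 1/√(1 − 0.3198²) = 1/√0.8977 = 1.055; Δt_3 = 1.055 × 29.5 = 31.14 years.
Leg 4: γ = 7.04; Δt_4 = 7.040 × 4.48 = 31.54 years.
Total: 54.94 + 21.71 + 31.14 + 31.54 years.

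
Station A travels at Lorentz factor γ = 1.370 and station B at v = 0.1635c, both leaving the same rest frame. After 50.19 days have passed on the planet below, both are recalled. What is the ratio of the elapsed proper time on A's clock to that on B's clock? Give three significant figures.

A: γ = 1.370. B: γ = 1/√(1 − 0.1635²) = 1/√0.9733 = 1.014.
τ_A/τ_B = γ_B/γ_A = 1.014/1.370 = 0.7399, so τ_A/τ_B = 0.7399.

τ_A/τ_B = 0.740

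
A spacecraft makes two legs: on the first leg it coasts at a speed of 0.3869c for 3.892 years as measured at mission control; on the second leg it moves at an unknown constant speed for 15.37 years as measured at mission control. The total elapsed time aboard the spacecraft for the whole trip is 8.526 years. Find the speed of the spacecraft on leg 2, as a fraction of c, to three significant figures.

Leg 1: γ = 1/√(1 − 0.3869²) = 1/√0.8503 = 1.084; τ_1 = 3.892/1.084 = 3.589 years.
Leg 2: speed unknown; τ_2 = 15.37/γ_2.
Total proper time: 3.589 + τ_2 = 8.526, so τ_2 = 8.526 − 3.589 = 4.937 years.
γ_2 = 15.37/4.937 = 3.113; β = √(1 − 1/γ²) = √0.8968.

β = 0.947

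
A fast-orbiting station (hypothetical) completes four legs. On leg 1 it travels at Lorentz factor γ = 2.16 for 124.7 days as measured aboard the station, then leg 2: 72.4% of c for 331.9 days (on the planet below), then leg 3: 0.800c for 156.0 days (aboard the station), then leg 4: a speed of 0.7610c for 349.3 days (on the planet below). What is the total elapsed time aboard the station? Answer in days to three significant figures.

τ = 736 days

Leg 1: 124.7 days is already measured aboard the station.
Leg 2: β = 0.724; γ = 1/√(1 − 0.724²) = 1/√0.4758 = 1.450; τ_2 = 331.9/1.450 = 228.9 days.
Leg 3: 156.0 days is already measured aboard the station.
Leg 4: γ = 1/√(1 − 0.7610²) = 1/√0.4209 = 1.541; τ_4 = 349.3/1.541 = 226.6 days.
Total: 124.7 + 228.9 + 156.0 + 226.6 days.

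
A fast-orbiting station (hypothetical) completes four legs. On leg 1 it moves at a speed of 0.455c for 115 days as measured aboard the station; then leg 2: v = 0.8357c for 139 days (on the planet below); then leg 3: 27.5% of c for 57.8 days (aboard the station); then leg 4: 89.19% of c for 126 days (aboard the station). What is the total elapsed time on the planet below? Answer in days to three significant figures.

Leg 1: γ = 1/√(1 − 0.455²) = 1/√0.7930 = 1.123; Δt_1 = 1.123 × 115 = 129.1 days.
Leg 2: 139 days is already measured on the planet below.
Leg 3: β = 0.275; γ = 1/√(1 − 0.275²) = 1/√0.9244 = 1.040; Δt_3 = 1.040 × 57.8 = 60.12 days.
Leg 4: β = 0.8919; γ = 1/√(1 − 0.8919²) = 1/√0.2045 = 2.211; Δt_4 = 2.211 × 126 = 278.6 days.
Total: 129.1 + 139.0 + 60.12 + 278.6 days.

Δt = 607 days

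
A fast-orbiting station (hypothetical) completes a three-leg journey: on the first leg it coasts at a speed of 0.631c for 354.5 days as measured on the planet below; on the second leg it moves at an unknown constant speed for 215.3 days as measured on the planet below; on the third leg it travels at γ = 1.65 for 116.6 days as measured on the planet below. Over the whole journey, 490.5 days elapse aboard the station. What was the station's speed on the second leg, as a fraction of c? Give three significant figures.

Leg 1: γ = 1/√(1 − 0.631²) = 1/√0.6018 = 1.289; τ_1 = 354.5/1.289 = 275.0 days.
Leg 2: speed unknown; τ_2 = 215.3/γ_2.
Leg 3: γ = 1.65; τ_3 = 116.6/1.650 = 70.67 days.
Total proper time: 275.0 + τ_2 + 70.67 = 490.5, so τ_2 = 490.5 − 345.7 = 144.8 days.
γ_2 = 215.3/144.8 = 1.487; β = √(1 − 1/γ²) = √0.5476.

β = 0.740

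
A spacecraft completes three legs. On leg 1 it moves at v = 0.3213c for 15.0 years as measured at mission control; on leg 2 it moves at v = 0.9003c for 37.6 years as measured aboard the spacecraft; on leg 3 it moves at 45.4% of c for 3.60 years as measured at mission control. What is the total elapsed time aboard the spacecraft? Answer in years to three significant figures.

τ = 55.0 years

Leg 1: γ = 1/√(1 − 0.3213²) = 1/√0.8968 = 1.056; τ_1 = 15.0/1.056 = 14.20 years.
Leg 2: 37.6 years is already measured aboard the spacecraft.
Leg 3: β = 0.454; γ = 1/√(1 − 0.454²) = 1/√0.7939 = 1.122; τ_3 = 3.60/1.122 = 3.208 years.
Total: 14.20 + 37.60 + 3.208 years.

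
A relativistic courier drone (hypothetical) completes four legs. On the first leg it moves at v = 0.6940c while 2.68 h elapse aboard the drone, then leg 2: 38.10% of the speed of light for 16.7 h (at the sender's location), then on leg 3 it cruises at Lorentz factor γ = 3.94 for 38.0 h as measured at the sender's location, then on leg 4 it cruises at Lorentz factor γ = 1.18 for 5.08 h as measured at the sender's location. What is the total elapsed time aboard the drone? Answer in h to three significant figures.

Leg 1: 2.68 h is already measured aboard the drone.
Leg 2: β = 0.3810; γ = 1/√(1 − 0.3810²) = 1/√0.8548 = 1.082; τ_2 = 16.7/1.082 = 15.44 h.
Leg 3: γ = 3.94; τ_3 = 38.0/3.940 = 9.645 h.
Leg 4: γ = 1.18; τ_4 = 5.08/1.180 = 4.305 h.
Total: 2.680 + 15.44 + 9.645 + 4.305 h.

τ = 32.1 h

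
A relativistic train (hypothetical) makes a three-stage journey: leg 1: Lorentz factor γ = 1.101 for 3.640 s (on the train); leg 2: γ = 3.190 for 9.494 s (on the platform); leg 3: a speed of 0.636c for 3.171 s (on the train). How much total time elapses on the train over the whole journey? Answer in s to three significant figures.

τ = 9.79 s

Leg 1: 3.640 s is already measured on the train.
Leg 2: γ = 3.190; τ_2 = 9.494/3.190 = 2.976 s.
Leg 3: 3.171 s is already measured on the train.
Total: 3.640 + 2.976 + 3.171 s.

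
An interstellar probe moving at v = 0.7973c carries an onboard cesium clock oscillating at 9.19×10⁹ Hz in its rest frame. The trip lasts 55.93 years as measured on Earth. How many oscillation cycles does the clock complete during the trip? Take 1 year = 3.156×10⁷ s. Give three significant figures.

γ = 1/√(1 − 0.7973²) = 1/√0.3643 = 1.657
The oscillator's own cycle count is N = f × τ where τ is the proper time aboard the probe. τ = Δt/γ = 55.93/1.657 = 33.76 years = 1.065×10⁹ s.
N = 9.19×10⁹ × 1.065×10⁹ = 9.791×10¹⁸.

N = 9.79×10¹⁸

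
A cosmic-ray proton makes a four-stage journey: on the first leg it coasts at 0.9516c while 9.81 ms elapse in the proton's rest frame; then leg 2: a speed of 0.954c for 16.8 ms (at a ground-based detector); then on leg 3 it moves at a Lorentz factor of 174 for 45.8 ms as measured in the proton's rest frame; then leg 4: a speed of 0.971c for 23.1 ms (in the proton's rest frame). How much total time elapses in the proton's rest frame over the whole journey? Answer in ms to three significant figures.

τ = 83.7 ms

Leg 1: 9.81 ms is already measured in the proton's rest frame.
Leg 2: γ = 1/√(1 − 0.954²) = 1/√0.08988 = 3.335; τ_2 = 16.8/3.335 = 5.037 ms.
Leg 3: 45.8 ms is already measured in the proton's rest frame.
Leg 4: 23.1 ms is already measured in the proton's rest frame.
Total: 9.810 + 5.037 + 45.80 + 23.10 ms.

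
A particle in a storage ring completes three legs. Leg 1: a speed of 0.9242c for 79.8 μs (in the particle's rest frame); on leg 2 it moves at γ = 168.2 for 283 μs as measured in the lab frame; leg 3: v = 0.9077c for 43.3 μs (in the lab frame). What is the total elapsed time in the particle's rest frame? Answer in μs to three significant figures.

Leg 1: 79.8 μs is already measured in the particle's rest frame.
Leg 2: γ = 168.2; τ_2 = 283/168.2 = 1.683 μs.
Leg 3: γ = 1/√(1 − 0.9077²) = 1/√0.1761 = 2.383; τ_3 = 43.3/2.383 = 18.17 μs.
Total: 79.80 + 1.683 + 18.17 μs.

τ = 99.7 μs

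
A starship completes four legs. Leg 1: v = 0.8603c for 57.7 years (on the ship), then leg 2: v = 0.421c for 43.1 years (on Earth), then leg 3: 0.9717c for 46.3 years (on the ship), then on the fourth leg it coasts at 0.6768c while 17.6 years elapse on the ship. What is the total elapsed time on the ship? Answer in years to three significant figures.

τ = 161 years

Leg 1: 57.7 years is already measured on the ship.
Leg 2: γ = 1/√(1 − 0.421²) = 1/√0.8228 = 1.102; τ_2 = 43.1/1.102 = 39.09 years.
Leg 3: 46.3 years is already measured on the ship.
Leg 4: 17.6 years is already measured on the ship.
Total: 57.70 + 39.09 + 46.30 + 17.60 years.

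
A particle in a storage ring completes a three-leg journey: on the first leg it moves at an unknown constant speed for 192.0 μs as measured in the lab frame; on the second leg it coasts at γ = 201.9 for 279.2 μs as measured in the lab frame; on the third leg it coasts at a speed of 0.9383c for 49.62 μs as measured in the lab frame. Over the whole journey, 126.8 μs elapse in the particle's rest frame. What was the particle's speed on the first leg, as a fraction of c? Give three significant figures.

β = 0.826

Leg 1: speed unknown; τ_1 = 192.0/γ_1.
Leg 2: γ = 201.9; τ_2 = 279.2/201.9 = 1.383 μs.
Leg 3: γ = 1/√(1 − 0.9383²) = 1/√0.1196 = 2.892; τ_3 = 49.62/2.892 = 17.16 μs.
Total proper time: τ_1 + 1.383 + 17.16 = 126.8, so τ_1 = 126.8 − 18.54 = 108.3 μs.
γ_1 = 192.0/108.3 = 1.774; β = √(1 − 1/γ²) = √0.6821.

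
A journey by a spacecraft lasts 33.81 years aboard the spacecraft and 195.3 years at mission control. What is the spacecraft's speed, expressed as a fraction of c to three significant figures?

The proper time is measured aboard the spacecraft (both events occur at the spacecraft's location); Δt is measured at mission control. γ = Δt/τ = 195.3/33.81 = 5.776.
β = √(1 − 1/γ²) = √(1 − 0.02997) = √0.9700

v = 0.985c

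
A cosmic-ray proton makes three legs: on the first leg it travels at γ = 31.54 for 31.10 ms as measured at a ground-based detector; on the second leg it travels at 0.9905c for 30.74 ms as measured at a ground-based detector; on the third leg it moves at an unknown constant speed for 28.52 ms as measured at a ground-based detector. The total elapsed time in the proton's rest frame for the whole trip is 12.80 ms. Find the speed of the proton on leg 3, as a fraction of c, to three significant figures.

β = 0.964

Leg 1: γ = 31.54; τ_1 = 31.10/31.54 = 0.9860 ms.
Leg 2: γ = 1/√(1 − 0.9905²) = 1/√0.01891 = 7.272; τ_2 = 30.74/7.272 = 4.227 ms.
Leg 3: speed unknown; τ_3 = 28.52/γ_3.
Total proper time: 0.9860 + 4.227 + τ_3 = 12.80, so τ_3 = 12.80 − 5.213 = 7.587 ms.
γ_3 = 28.52/7.587 = 3.759; β = √(1 − 1/γ²) = √0.9292.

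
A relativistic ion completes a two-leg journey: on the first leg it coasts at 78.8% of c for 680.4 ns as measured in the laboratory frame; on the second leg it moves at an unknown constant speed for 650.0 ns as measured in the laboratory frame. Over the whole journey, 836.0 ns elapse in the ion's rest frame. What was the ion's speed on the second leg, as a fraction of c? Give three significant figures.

Leg 1: β = 0.788; γ = 1/√(1 − 0.788²) = 1/√0.3791 = 1.624; τ_1 = 680.4/1.624 = 418.9 ns.
Leg 2: speed unknown; τ_2 = 650.0/γ_2.
Total proper time: 418.9 + τ_2 = 836.0, so τ_2 = 836.0 − 418.9 = 417.1 ns.
γ_2 = 650.0/417.1 = 1.558; β = √(1 − 1/γ²) = √0.5882.

β = 0.767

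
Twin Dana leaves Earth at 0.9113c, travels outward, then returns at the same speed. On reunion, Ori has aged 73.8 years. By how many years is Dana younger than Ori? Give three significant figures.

Δt − τ = 43.4 years

γ = 1/√(1 − 0.9113²) = 1/√0.1695 = 2.429
Dana's elapsed proper time: τ = 73.8/2.429 = 30.39 years.
Age gap = Δt − τ = 73.8 − 30.39 years.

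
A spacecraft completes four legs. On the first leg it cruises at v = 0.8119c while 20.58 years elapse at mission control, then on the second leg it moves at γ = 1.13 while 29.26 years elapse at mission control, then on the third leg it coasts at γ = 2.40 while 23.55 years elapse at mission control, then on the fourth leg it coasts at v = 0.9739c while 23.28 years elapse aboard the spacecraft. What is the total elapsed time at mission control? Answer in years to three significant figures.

Δt = 176 years

Leg 1: 20.58 years is already measured at mission control.
Leg 2: 29.26 years is already measured at mission control.
Leg 3: 23.55 years is already measured at mission control.
Leg 4: γ = 1/√(1 − 0.9739²) = 1/√0.05152 = 4.406; Δt_4 = 4.406 × 23.28 = 102.6 years.
Total: 20.58 + 29.26 + 23.55 + 102.6 years.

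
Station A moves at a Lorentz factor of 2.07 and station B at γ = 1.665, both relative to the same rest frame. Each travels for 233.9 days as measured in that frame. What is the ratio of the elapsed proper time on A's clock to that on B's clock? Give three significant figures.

A: γ = 2.07. B: γ = 1.665.
τ_A/τ_B = γ_B/γ_A = 1.665/2.070 = 0.8043, so τ_A/τ_B = 0.8043.

τ_A/τ_B = 0.804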